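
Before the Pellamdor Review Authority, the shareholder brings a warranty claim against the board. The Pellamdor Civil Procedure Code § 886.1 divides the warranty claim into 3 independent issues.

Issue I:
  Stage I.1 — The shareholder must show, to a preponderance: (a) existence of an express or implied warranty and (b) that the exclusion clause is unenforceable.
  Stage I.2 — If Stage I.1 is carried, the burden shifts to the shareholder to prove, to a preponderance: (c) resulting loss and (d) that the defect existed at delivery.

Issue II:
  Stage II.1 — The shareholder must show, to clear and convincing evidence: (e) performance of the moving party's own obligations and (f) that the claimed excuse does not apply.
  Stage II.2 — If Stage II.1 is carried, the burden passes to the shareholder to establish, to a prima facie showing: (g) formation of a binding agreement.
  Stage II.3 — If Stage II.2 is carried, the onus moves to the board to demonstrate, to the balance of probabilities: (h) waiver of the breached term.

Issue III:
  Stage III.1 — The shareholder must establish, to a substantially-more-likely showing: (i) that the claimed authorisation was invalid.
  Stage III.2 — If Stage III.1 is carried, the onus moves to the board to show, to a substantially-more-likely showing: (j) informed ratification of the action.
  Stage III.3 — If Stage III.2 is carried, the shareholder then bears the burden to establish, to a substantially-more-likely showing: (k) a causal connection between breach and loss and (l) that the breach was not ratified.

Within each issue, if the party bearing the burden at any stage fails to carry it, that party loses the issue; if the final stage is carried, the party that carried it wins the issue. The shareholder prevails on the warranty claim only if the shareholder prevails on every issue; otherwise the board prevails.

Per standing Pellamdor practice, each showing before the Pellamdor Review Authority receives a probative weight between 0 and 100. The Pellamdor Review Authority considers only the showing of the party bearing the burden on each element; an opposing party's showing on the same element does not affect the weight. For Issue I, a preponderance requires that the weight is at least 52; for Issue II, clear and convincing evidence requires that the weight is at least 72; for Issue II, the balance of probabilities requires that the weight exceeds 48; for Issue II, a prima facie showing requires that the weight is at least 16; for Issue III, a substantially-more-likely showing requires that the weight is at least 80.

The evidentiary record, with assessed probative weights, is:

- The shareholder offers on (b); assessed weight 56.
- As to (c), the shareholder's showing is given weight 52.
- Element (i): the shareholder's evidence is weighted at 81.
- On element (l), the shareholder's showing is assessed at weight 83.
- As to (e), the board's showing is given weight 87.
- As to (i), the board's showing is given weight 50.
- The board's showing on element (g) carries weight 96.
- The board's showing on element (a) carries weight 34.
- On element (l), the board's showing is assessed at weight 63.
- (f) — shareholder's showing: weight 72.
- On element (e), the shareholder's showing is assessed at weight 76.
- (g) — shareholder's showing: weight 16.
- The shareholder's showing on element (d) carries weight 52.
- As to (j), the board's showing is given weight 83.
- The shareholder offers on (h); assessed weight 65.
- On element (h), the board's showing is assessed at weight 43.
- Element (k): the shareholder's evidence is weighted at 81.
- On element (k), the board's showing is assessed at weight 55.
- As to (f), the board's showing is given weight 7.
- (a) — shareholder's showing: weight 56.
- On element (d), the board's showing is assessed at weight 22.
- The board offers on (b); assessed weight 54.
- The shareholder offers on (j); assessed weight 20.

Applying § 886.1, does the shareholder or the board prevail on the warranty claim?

— Issue I —
Stage I.1 — burden on shareholder; standard: a preponderance (weight is at least 52).
    (a): 56 (board's 34 disregarded) ≥ 52 [met]
    (b): 56 (board's 54 disregarded) ≥ 52 [met]
  Stage I.1 carried; the burden remains with the shareholder.
Stage I.2 — burden on shareholder; standard: a preponderance (weight is at least 52).
    (c): 52 ≥ 52 [met]
    (d): 52 (board's 22 disregarded) ≥ 52 [met]
  All elements met at the final stage.
All stages carried — the shareholder prevails on this issue.
— Issue II —
Stage II.1 — burden on shareholder; standard: clear and convincing evidence (weight is at least 72).
    (e): 76 (board's 87 disregarded) ≥ 72 [met]
    (f): 72 (board's 7 disregarded) ≥ 72 [met]
  All elements met. The shareholder retains the burden for Stage II.2.
Stage II.2 — burden on shareholder; standard: a prima facie showing (weight is at least 16).
    (g): 16 (board's 96 disregarded) ≥ 16 [met]
  Stage II.2 is satisfied; the onus moves to the board.
Stage II.3 — burden on board; standard: the balance of probabilities (weight exceeds 48).
    (h): 43 (shareholder's 65 disregarded) ≤ 48 [not met]
  The board does not carry Stage II.3.
The analysis ends at Stage II.3; the shareholder prevails on this issue.
— Issue III —
At Stage III.1 the shareholder must meet a substantially-more-likely showing (weight is at least 80): on (i) the weight is 81 (the board's 50 is given no effect), ≥ 80, so (i) meets the standard.
  Stage III.1 carried; the burden shifts to the board.
At Stage III.2 the board must meet a substantially-more-likely showing (weight is at least 80): on (j) the weight is 83 (the shareholder's 20 is given no effect), which does reach 80, so (j) meets the standard.
  The board carries Stage III.2; the shareholder now bears the burden.
At Stage III.3 the shareholder must meet a substantially-more-likely showing (weight is at least 80): on (k) the weight is 81 (the board's 55 is given no effect), ≥ 80, so (k) meets the standard; on (l) the weight is 83 (the board's 63 is given no effect), ≥ 80, so (l) meets the standard.
  The shareholder carries the last stage.
Every stage carried; the shareholder prevails on this issue.
Per-issue: Issue I → shareholder; Issue II → shareholder; Issue III → shareholder. The shareholder must prevail on every issue; overall, the shareholder prevails.

shareholder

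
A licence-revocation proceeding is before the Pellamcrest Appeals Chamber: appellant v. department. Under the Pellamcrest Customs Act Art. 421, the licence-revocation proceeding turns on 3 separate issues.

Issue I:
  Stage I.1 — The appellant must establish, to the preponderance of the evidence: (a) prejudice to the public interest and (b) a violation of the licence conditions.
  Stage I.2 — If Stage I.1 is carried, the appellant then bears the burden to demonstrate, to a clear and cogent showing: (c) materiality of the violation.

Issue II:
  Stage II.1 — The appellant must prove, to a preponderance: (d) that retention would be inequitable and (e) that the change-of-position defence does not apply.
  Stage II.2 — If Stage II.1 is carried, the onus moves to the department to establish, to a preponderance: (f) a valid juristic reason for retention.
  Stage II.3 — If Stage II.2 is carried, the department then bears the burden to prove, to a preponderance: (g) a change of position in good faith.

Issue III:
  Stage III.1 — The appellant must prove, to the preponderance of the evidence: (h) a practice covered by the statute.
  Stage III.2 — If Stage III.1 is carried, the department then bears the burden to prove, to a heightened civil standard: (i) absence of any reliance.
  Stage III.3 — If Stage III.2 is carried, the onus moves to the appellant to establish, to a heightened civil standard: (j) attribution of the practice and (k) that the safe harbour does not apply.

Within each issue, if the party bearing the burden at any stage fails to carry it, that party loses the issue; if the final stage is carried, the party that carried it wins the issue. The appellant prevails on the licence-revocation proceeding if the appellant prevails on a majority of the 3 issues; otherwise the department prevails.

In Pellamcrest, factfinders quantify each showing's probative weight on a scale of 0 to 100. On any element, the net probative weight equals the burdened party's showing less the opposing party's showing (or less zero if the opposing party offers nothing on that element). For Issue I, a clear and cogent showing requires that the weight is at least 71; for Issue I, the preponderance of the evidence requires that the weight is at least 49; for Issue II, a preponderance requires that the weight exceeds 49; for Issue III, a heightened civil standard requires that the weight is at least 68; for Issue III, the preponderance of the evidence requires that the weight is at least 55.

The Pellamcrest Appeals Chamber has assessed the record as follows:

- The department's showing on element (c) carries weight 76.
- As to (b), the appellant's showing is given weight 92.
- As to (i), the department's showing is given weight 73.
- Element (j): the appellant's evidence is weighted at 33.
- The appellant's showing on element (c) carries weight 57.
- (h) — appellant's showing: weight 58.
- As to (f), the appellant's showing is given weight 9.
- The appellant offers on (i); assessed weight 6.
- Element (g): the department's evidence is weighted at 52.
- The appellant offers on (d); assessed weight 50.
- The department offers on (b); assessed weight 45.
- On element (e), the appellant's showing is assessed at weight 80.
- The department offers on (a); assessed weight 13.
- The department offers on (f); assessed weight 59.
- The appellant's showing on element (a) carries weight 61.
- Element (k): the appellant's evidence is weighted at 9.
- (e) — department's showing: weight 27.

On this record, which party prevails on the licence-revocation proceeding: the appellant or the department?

department

— Issue I —
Stage I.1 — burden on appellant; standard: the preponderance of the evidence (weight is at least 49).
    (a): 61 − 13 = 48 < 49 [not met]
    (b): 92 − 45 = 47 < 49 [not met]
  Stage I.1 not carried; the appellant fails its burden.
The analysis ends at Stage I.1; the department prevails on this issue.
— Issue II —
Stage II.1 — burden on appellant; standard: a preponderance (weight exceeds 49).
    (d): 50 > 49 [met]
    (e): 80 − 27 = 53 > 49 [met]
  The appellant carries Stage II.1; the department now bears the burden.
Stage II.2 — burden on department; standard: a preponderance (weight exceeds 49).
    (f): 59 − 9 = 50 > 49 [met]
  Stage II.2 is satisfied; the department continues to bear the burden.
Stage II.3 — burden on department; standard: a preponderance (weight exceeds 49).
    (g): 52 > 49 [met]
  All elements met at the final stage.
With every stage satisfied, the department prevails on this issue.
— Issue III —
At Stage III.1 the appellant must meet the preponderance of the evidence (weight is at least 55): on (h) the weight is 58, ≥ 55, so (h) meets the standard.
  Stage III.1 carried; the burden shifts to the department.
At Stage III.2 the department must meet a heightened civil standard (weight is at least 68): on (i) the weight is 73 less the opposing 6 gives net 67, which does not reach 68, so (i) does not meet the standard.
  Stage III.2 not carried; the department fails its burden.
So the appellant prevails on this issue.
Per-issue: Issue I → department; Issue II → department; Issue III → appellant. The appellant must prevail on a majority of issues; overall, the department prevails.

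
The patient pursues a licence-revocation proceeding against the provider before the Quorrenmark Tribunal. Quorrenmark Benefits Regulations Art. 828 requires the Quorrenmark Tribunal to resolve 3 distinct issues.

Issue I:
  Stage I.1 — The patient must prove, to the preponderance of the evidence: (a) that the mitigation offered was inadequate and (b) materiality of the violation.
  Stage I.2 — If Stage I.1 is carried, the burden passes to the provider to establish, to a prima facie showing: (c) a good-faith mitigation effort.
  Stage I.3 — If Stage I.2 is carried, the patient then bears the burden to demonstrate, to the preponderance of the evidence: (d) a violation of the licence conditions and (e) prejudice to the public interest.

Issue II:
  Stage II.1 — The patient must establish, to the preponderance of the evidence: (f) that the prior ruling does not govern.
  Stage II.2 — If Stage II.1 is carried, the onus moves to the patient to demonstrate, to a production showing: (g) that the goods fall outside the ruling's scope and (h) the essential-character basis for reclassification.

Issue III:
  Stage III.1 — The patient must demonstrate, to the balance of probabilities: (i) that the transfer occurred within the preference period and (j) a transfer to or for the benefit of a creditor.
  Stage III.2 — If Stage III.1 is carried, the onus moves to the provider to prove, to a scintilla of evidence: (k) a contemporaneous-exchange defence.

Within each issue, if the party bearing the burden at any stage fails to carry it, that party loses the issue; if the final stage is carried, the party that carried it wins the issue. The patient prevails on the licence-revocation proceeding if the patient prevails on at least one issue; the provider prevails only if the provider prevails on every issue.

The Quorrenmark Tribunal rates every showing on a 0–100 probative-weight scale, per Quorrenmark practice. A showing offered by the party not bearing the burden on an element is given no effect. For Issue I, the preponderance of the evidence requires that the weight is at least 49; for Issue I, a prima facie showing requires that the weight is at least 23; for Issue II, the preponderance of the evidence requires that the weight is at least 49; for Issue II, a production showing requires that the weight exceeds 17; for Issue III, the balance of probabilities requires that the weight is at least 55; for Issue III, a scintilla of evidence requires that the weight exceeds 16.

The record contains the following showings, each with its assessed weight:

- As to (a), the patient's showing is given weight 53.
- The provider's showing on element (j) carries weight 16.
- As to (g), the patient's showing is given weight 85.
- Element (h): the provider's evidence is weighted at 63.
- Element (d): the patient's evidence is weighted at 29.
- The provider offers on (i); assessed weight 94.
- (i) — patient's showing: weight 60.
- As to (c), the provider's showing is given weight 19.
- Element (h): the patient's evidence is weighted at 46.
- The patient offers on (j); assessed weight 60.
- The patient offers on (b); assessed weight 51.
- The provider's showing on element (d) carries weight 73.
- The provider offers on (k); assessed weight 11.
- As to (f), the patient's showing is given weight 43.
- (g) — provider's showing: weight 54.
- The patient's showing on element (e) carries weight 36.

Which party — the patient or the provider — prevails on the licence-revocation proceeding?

patient

— Issue I —
Stage I.1 (patient, the preponderance of the evidence, weight is at least 49): (a) 53 ≥ 49 — meets; (b) 51 ≥ 49 — meets.
  Stage I.1 is satisfied; the onus moves to the provider.
Stage I.2 (provider, a prima facie showing, weight is at least 23): (c) 19 < 23 — fails.
  The provider does not carry Stage I.2.
So the patient prevails on this issue.
— Issue II —
Stage II.1 — burden on patient; standard: the preponderance of the evidence (weight is at least 49).
    (f): 43 < 49 [not met]
  Not every element is met, so the patient fails to carry Stage II.1.
The provider prevails on this issue.
— Issue III —
Stage III.1 (patient, the balance of probabilities, weight is at least 55): (i) 60 (provider's 94 disregarded) ≥ 55 — meets; (j) 60 (provider's 16 disregarded) ≥ 55 — meets.
  All elements met. The burden passes to the provider.
Stage III.2 (provider, a scintilla of evidence, weight exceeds 16): (k) 11 ≤ 16 — fails.
  The provider does not carry Stage III.2.
So the patient prevails on this issue.
Per-issue: Issue I → patient; Issue II → provider; Issue III → patient. The patient must prevail on at least one issue; overall, the patient prevails.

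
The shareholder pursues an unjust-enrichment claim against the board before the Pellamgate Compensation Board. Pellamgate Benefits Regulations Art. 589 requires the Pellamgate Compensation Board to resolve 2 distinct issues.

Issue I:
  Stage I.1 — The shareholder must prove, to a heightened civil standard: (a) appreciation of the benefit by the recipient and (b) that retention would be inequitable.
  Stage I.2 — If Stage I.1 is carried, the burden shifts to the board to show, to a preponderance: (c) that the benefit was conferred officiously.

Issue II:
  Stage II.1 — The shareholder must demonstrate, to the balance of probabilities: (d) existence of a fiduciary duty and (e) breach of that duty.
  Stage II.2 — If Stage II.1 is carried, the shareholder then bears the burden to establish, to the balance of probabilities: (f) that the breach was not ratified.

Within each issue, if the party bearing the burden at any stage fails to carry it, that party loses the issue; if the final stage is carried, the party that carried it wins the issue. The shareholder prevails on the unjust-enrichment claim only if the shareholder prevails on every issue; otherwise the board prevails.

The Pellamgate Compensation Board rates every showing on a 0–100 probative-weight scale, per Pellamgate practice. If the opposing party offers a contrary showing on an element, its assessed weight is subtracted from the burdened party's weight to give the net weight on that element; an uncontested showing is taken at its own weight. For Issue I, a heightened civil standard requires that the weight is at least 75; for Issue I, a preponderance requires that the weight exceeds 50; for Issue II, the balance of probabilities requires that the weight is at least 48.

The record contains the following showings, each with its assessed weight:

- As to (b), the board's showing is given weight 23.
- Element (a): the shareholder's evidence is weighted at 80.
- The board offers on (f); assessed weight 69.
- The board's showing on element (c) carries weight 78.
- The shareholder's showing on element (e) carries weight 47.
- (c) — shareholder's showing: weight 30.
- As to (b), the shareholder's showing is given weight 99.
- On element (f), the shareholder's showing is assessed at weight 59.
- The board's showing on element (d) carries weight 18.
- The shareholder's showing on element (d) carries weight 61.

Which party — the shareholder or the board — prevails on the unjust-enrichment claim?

board

— Issue I —
At Stage I.1 the shareholder must meet a heightened civil standard (weight is at least 75): on (a) the weight is 80, ≥ 75, so (a) meets the standard; on (b) the weight is 99 less the opposing 23 gives net 76, which does reach 75, so (b) meets the standard.
  Stage I.1 carried; the burden shifts to the board.
At Stage I.2 the board must meet a preponderance (weight exceeds 50): on (c) the weight is 78 less the opposing 30 gives net 48, which does not exceed 50, so (c) does not meet the standard.
  The board does not carry Stage I.2.
So the shareholder prevails on this issue.
— Issue II —
Stage II.1 (shareholder, the balance of probabilities, weight is at least 48): (d) net 61−18=43 < 48 — fails; (e) 47 < 48 — fails.
  The shareholder does not carry Stage II.1.
The board prevails on this issue.
Per-issue: Issue I → shareholder; Issue II → board. The shareholder must prevail on every issue; overall, the board prevails.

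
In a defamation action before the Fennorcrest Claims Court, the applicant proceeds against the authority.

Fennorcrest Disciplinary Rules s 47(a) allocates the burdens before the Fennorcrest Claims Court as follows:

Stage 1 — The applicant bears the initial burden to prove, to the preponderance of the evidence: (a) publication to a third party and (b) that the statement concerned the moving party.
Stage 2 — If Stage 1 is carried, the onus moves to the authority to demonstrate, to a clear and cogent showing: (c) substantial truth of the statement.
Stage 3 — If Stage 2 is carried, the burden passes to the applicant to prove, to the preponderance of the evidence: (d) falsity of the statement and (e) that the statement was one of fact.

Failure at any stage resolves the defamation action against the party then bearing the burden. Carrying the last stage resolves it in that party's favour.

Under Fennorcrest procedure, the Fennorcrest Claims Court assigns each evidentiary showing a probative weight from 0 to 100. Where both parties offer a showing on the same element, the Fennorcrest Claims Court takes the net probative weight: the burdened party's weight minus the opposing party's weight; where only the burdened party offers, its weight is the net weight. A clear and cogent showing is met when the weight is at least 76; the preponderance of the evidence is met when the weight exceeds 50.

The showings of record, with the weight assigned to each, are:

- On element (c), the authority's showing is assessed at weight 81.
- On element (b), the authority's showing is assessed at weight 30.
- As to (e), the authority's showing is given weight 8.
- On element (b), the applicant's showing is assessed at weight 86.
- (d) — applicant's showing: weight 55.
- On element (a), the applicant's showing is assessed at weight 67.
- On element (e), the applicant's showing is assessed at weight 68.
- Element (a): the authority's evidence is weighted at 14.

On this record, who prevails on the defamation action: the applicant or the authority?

applicant

Stage 1 — burden on applicant; standard: the preponderance of the evidence (weight exceeds 50).
    (a): 67 − 14 = 53 > 50 [met]
    (b): 86 − 30 = 56 > 50 [met]
  All elements met. The burden passes to the authority.
Stage 2 — burden on authority; standard: a clear and cogent showing (weight is at least 76).
    (c): 81 ≥ 76 [met]
  All elements met. The burden passes to the applicant.
Stage 3 — burden on applicant; standard: the preponderance of the evidence (weight exceeds 50).
    (d): 55 > 50 [met]
    (e): 68 − 8 = 60 > 50 [met]
  Stage 3 carried; the final stage is satisfied.
Every stage carried; the applicant prevails.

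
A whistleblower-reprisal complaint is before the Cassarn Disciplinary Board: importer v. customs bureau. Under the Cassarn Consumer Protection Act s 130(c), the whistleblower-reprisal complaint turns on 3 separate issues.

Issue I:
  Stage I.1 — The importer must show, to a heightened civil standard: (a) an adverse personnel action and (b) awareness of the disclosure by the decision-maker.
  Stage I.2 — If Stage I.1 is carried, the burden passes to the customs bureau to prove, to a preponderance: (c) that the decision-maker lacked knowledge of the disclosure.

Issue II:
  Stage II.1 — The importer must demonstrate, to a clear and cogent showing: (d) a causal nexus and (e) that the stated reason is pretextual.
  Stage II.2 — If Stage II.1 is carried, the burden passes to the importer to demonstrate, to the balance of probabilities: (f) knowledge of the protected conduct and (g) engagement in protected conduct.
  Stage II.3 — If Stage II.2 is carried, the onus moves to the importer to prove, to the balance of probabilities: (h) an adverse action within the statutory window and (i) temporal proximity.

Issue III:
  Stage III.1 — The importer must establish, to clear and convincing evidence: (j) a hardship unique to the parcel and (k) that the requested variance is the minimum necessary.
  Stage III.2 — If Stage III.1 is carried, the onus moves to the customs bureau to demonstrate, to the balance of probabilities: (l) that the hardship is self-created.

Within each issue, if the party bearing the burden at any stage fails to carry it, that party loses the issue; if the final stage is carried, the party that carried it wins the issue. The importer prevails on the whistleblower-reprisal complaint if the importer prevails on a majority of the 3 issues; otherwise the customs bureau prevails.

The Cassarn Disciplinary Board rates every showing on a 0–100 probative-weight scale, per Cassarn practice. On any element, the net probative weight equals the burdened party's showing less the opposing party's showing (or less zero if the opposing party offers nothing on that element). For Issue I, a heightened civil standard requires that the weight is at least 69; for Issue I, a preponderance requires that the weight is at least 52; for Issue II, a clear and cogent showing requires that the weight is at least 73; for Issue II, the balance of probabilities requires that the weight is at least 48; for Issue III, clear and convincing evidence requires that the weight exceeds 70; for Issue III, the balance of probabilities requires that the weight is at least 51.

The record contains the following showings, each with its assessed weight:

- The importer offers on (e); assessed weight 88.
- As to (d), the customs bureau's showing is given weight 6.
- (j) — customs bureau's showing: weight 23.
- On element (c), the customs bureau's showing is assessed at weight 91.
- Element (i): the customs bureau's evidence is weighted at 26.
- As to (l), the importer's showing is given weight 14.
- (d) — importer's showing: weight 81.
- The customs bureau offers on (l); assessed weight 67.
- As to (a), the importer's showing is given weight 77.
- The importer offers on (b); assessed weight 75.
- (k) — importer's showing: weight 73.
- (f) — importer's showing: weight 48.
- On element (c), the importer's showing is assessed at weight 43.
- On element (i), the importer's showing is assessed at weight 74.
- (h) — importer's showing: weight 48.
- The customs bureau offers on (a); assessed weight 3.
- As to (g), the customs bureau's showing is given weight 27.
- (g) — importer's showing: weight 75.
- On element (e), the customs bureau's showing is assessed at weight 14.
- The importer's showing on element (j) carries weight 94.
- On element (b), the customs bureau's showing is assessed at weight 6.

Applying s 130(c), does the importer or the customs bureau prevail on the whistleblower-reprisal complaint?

importer

— Issue I —
Stage I.1 — burden on importer; standard: a heightened civil standard (weight is at least 69).
    (a): 77 − 3 = 74 ≥ 69 [met]
    (b): 75 − 6 = 69 ≥ 69 [met]
  All elements met. The burden passes to the customs bureau.
Stage I.2 — burden on customs bureau; standard: a preponderance (weight is at least 52).
    (c): 91 − 43 = 48 < 52 [not met]
  Not every element is met, so the customs bureau fails to carry Stage I.2.
The importer prevails on this issue.
— Issue II —
Stage II.1 (importer, a clear and cogent showing, weight is at least 73): (d) net 81−6=75 ≥ 73 — meets; (e) net 88−14=74 ≥ 73 — meets.
  Stage II.1 carried; the burden remains with the importer.
Stage II.2 (importer, the balance of probabilities, weight is at least 48): (f) 48 ≥ 48 — meets; (g) net 75−27=48 ≥ 48 — meets.
  All elements met. The importer retains the burden for Stage II.3.
Stage II.3 (importer, the balance of probabilities, weight is at least 48): (h) 48 ≥ 48 — meets; (i) net 74−26=48 ≥ 48 — meets.
  Stage II.3 carried; the final stage is satisfied.
Every stage carried; the importer prevails on this issue.
— Issue III —
Stage III.1 — burden on importer; standard: clear and convincing evidence (weight exceeds 70).
    (j): 94 − 23 = 71 > 70 [met]
    (k): 73 > 70 [met]
  The importer carries Stage III.1; the customs bureau now bears the burden.
Stage III.2 — burden on customs bureau; standard: the balance of probabilities (weight is at least 51).
    (l): 67 − 14 = 53 ≥ 51 [met]
  Stage III.2 carried; the final stage is satisfied.
Every stage carried; the customs bureau prevails on this issue.
Per-issue: Issue I → importer; Issue II → importer; Issue III → customs bureau. The importer must prevail on a majority of issues; overall, the importer prevails.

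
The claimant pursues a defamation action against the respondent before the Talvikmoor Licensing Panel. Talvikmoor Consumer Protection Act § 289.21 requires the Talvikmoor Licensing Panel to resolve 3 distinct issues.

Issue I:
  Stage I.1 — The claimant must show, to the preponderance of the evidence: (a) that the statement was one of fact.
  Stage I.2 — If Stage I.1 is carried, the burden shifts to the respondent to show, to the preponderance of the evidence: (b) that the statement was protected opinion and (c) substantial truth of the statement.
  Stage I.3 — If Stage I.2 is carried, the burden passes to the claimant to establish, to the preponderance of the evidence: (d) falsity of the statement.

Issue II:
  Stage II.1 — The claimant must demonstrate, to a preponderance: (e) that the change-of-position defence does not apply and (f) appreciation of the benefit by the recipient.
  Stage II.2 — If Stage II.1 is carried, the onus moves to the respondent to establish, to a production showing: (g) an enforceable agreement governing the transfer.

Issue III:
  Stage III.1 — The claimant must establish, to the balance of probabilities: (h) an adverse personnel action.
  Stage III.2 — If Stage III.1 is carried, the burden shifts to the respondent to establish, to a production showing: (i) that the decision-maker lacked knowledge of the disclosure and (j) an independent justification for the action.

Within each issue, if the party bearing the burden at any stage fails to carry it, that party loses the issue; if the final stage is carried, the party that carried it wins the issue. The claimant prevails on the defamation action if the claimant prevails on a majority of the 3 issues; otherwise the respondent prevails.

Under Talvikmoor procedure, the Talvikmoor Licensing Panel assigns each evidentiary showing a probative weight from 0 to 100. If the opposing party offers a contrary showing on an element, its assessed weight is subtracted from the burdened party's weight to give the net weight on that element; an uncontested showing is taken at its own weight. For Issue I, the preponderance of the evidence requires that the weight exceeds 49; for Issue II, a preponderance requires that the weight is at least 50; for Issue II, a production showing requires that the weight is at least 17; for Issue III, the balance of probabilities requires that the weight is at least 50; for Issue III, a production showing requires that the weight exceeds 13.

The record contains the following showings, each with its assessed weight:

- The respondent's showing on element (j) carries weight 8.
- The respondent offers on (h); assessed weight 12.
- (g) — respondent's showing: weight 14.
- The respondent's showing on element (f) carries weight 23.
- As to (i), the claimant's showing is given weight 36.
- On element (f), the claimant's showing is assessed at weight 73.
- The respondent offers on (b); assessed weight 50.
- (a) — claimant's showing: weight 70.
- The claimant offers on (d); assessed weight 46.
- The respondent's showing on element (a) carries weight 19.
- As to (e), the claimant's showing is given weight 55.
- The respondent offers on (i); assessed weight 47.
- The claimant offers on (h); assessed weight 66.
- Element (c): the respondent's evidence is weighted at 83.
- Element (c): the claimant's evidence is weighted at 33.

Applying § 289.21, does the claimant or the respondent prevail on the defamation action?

— Issue I —
Stage I.1 (claimant, the preponderance of the evidence, weight exceeds 49): (a) net 70−19=51 > 49 — meets.
  Stage I.1 carried; the burden shifts to the respondent.
Stage I.2 (respondent, the preponderance of the evidence, weight exceeds 49): (b) 50 > 49 — meets; (c) net 83−33=50 > 49 — meets.
  Stage I.2 is satisfied; the onus moves to the claimant.
Stage I.3 (claimant, the preponderance of the evidence, weight exceeds 49): (d) 46 ≤ 49 — fails.
  Stage I.3 not carried; the claimant fails its burden.
So the respondent prevails on this issue.
— Issue II —
Stage II.1 (claimant, a preponderance, weight is at least 50): (e) 55 ≥ 50 — meets; (f) net 73−23=50 ≥ 50 — meets.
  All elements met. The burden passes to the respondent.
Stage II.2 (respondent, a production showing, weight is at least 17): (g) 14 < 17 — fails.
  The respondent does not carry Stage II.2.
The claimant prevails on this issue.
— Issue III —
Stage III.1 — burden on claimant; standard: the balance of probabilities (weight is at least 50).
    (h): 66 − 12 = 54 ≥ 50 [met]
  All elements met. The burden passes to the respondent.
Stage III.2 — burden on respondent; standard: a production showing (weight exceeds 13).
    (i): 47 − 36 = 11 ≤ 13 [not met]
    (j): 8 ≤ 13 [not met]
  Stage III.2 not carried; the respondent fails its burden.
The claimant prevails on this issue.
Per-issue: Issue I → respondent; Issue II → claimant; Issue III → claimant. The claimant must prevail on a majority of issues; overall, the claimant prevails.

claimant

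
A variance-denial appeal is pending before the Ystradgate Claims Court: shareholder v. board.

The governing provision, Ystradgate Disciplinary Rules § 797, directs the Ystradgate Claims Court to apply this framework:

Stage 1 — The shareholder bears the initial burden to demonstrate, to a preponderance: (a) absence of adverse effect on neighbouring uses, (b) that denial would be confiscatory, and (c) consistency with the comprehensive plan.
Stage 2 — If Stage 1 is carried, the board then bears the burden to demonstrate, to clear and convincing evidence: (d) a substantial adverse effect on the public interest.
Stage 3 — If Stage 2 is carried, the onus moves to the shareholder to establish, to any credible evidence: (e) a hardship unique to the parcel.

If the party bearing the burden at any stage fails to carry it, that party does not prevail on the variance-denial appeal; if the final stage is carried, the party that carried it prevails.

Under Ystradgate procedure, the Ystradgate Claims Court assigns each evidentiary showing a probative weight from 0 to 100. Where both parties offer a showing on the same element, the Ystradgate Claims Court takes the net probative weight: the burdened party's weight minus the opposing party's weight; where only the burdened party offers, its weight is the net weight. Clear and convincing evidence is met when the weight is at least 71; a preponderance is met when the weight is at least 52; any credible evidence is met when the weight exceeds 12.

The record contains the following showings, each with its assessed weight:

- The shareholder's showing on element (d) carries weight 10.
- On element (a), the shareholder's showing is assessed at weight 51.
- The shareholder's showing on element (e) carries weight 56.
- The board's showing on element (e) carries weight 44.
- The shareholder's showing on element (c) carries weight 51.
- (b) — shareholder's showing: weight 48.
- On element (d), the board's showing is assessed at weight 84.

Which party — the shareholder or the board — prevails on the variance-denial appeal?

board

Stage 1 (shareholder, a preponderance, weight is at least 52): (a) 51 < 52 — fails; (b) 48 < 52 — fails; (c) 51 < 52 — fails.
  Not every element is met, so the shareholder fails to carry Stage 1.
So the board prevails.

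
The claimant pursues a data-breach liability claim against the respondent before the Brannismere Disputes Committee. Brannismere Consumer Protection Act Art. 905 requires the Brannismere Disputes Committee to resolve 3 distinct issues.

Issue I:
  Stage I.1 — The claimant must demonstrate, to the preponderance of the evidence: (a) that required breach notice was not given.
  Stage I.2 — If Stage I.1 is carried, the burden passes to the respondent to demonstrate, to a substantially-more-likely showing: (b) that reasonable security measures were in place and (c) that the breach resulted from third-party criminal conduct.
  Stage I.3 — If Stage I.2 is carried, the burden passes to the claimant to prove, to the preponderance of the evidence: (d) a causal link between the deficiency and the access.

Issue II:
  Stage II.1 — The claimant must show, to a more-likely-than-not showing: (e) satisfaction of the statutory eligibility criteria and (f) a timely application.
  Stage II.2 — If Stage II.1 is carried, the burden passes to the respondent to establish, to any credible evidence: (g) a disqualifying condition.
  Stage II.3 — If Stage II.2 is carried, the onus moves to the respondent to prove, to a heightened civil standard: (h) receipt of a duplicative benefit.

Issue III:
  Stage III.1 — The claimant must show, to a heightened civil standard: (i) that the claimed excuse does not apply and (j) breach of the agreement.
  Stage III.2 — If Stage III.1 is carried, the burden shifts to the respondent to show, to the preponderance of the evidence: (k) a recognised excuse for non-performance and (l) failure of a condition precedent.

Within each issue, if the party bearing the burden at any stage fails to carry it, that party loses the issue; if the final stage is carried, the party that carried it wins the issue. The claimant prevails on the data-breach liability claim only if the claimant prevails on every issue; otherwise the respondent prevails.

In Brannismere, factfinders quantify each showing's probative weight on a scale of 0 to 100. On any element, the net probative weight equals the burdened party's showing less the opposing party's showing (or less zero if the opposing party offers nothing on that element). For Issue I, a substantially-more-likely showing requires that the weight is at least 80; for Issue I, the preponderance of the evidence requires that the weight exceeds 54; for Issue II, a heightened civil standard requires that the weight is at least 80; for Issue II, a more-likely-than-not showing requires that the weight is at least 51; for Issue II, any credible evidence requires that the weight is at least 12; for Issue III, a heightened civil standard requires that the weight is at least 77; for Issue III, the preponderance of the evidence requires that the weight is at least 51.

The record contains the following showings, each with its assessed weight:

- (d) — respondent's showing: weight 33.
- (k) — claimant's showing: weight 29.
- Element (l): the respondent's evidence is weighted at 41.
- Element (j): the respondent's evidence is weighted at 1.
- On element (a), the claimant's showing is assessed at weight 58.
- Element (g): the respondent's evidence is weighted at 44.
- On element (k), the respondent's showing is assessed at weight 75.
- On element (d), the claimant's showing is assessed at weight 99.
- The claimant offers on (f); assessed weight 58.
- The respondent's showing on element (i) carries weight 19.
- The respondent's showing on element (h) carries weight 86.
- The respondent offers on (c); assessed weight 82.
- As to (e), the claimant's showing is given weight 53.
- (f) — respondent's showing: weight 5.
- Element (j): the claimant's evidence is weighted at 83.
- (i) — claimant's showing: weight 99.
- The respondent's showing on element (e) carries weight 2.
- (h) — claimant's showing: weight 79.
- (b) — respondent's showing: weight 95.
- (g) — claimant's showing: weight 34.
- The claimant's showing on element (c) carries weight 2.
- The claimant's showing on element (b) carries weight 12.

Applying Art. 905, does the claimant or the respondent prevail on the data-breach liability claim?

claimant

— Issue I —
Stage I.1 — burden on claimant; standard: the preponderance of the evidence (weight exceeds 54).
    (a): 58 > 54 [met]
  The claimant carries Stage I.1; the respondent now bears the burden.
Stage I.2 — burden on respondent; standard: a substantially-more-likely showing (weight is at least 80).
    (b): 95 − 12 = 83 ≥ 80 [met]
    (c): 82 − 2 = 80 ≥ 80 [met]
  All elements met. The burden passes to the claimant.
Stage I.3 — burden on claimant; standard: the preponderance of the evidence (weight exceeds 54).
    (d): 99 − 33 = 66 > 54 [met]
  The claimant carries the last stage.
Every stage carried; the claimant prevails on this issue.
— Issue II —
At Stage II.1 the claimant must meet a more-likely-than-not showing (weight is at least 51): on (e) the weight is 53 less the opposing 2 gives net 51, which does reach 51, so (e) meets the standard; on (f) the weight is 58 less the opposing 5 gives net 53, ≥ 51, so (f) meets the standard.
  Stage II.1 is satisfied; the onus moves to the respondent.
At Stage II.2 the respondent must meet any credible evidence (weight is at least 12): on (g) the weight is 44 less the opposing 34 gives net 10, < 12, so (g) does not meet the standard.
  Stage II.2 not carried; the respondent fails its burden.
The analysis ends at Stage II.2; the claimant prevails on this issue.
— Issue III —
Stage III.1 — burden on claimant; standard: a heightened civil standard (weight is at least 77).
    (i): 99 − 19 = 80 ≥ 77 [met]
    (j): 83 − 1 = 82 ≥ 77 [met]
  Stage III.1 is satisfied; the onus moves to the respondent.
Stage III.2 — burden on respondent; standard: the preponderance of the evidence (weight is at least 51).
    (k): 75 − 29 = 46 < 51 [not met]
    (l): 41 < 51 [not met]
  Stage III.2 not carried; the respondent fails its burden.
So the claimant prevails on this issue.
Per-issue: Issue I → claimant; Issue II → claimant; Issue III → claimant. The claimant must prevail on every issue; overall, the claimant prevails.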